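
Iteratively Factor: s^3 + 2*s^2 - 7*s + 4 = (s - 1)*(s^2 + 3*s - 4) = (s - 1)^2*(s + 4)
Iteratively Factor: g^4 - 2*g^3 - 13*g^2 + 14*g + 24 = (g + 3)*(g^3 - 5*g^2 + 2*g + 8) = (g + 1)*(g + 3)*(g^2 - 6*g + 8) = (g - 2)*(g + 1)*(g + 3)*(g - 4)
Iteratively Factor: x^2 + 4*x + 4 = (x + 2)*(x + 2)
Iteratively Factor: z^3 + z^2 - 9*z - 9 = (z - 3)*(z^2 + 4*z + 3) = (z - 3)*(z + 1)*(z + 3)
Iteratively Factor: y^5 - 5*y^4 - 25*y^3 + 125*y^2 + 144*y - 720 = (y + 4)*(y^4 - 9*y^3 + 11*y^2 + 81*y - 180) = (y + 3)*(y + 4)*(y^3 - 12*y^2 + 47*y - 60) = (y - 5)*(y + 3)*(y + 4)*(y^2 - 7*y + 12) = (y - 5)*(y - 4)*(y + 3)*(y + 4)*(y - 3)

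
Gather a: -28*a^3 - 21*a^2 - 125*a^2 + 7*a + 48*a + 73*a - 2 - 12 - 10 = -28*a^3 - 146*a^2 + 128*a - 24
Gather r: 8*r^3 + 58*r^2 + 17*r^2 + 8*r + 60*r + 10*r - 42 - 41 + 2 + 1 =8*r^3 + 75*r^2 + 78*r - 80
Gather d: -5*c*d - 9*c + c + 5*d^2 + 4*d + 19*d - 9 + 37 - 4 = -8*c + 5*d^2 + d*(23 - 5*c) + 24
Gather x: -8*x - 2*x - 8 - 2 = -10*x - 10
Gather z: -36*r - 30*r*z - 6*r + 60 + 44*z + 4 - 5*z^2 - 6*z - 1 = -42*r - 5*z^2 + z*(38 - 30*r) + 63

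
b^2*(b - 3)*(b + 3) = b^4 - 9*b^2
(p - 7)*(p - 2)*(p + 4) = p^3 - 5*p^2 - 22*p + 56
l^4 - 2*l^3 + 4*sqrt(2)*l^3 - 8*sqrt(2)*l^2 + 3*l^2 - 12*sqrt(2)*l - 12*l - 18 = (l - 3)*(l + 1)*(l + sqrt(2))*(l + 3*sqrt(2))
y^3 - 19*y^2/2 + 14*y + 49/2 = (y - 7)*(y - 7/2)*(y + 1)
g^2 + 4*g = g*(g + 4)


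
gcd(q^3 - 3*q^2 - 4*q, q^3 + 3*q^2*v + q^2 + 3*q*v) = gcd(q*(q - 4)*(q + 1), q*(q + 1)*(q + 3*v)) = q^2 + q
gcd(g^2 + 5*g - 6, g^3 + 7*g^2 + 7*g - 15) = g - 1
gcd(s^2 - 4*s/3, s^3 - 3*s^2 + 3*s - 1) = 1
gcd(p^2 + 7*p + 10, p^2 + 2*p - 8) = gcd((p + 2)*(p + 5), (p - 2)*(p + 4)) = 1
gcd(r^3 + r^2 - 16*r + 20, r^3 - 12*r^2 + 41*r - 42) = r - 2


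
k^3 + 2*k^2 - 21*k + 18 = (k - 3)*(k - 1)*(k + 6)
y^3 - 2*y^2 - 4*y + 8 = (y - 2)^2*(y + 2)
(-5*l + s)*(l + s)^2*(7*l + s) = -35*l^4 - 68*l^3*s - 30*l^2*s^2 + 4*l*s^3 + s^4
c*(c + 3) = c^2 + 3*c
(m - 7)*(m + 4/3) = m^2 - 17*m/3 - 28/3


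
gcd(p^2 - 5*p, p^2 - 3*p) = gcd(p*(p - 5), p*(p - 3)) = p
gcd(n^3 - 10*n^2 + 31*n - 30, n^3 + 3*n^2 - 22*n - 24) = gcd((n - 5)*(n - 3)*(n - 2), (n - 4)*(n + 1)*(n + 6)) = 1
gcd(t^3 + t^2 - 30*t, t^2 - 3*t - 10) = t - 5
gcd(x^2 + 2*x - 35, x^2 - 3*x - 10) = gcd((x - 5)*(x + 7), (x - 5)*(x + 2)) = x - 5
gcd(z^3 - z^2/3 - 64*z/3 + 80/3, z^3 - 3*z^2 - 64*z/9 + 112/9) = z^2 - 16*z/3 + 16/3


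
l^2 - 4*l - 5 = (l - 5)*(l + 1)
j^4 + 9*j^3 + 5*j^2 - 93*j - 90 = (j - 3)*(j + 1)*(j + 5)*(j + 6)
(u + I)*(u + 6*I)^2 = u^3 + 13*I*u^2 - 48*u - 36*I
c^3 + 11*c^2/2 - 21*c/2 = c*(c - 3/2)*(c + 7)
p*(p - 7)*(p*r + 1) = p^3*r - 7*p^2*r + p^2 - 7*p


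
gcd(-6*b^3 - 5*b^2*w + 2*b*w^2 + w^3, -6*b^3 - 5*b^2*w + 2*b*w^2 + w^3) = -6*b^3 - 5*b^2*w + 2*b*w^2 + w^3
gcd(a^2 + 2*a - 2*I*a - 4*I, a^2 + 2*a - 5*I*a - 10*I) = a + 2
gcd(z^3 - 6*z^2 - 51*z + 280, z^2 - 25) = z - 5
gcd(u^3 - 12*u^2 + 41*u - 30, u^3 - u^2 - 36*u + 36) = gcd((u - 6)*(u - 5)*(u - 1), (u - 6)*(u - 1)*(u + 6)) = u^2 - 7*u + 6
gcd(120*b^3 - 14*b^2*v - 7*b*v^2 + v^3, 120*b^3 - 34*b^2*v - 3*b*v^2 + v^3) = -5*b + v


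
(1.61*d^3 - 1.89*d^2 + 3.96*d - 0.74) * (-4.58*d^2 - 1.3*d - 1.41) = -7.3738*d^5 + 6.5632*d^4 - 17.9499*d^3 + 0.9061*d^2 - 4.6216*d + 1.0434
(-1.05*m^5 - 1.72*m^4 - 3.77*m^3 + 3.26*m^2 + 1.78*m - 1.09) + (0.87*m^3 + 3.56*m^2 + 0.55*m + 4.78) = -1.05*m^5 - 1.72*m^4 - 2.9*m^3 + 6.82*m^2 + 2.33*m + 3.69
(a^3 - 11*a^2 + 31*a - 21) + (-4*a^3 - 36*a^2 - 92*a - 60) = -3*a^3 - 47*a^2 - 61*a - 81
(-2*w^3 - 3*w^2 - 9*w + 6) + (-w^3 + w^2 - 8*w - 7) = -3*w^3 - 2*w^2 - 17*w - 1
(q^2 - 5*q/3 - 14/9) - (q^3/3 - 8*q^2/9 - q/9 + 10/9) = -q^3/3 + 17*q^2/9 - 14*q/9 - 8/3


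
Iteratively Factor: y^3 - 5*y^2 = (y)*(y^2 - 5*y) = y^2*(y - 5)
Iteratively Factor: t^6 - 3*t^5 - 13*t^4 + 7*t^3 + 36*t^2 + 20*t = (t + 1)*(t^5 - 4*t^4 - 9*t^3 + 16*t^2 + 20*t) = t*(t + 1)*(t^4 - 4*t^3 - 9*t^2 + 16*t + 20) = t*(t + 1)^2*(t^3 - 5*t^2 - 4*t + 20) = t*(t + 1)^2*(t + 2)*(t^2 - 7*t + 10) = t*(t - 2)*(t + 1)^2*(t + 2)*(t - 5)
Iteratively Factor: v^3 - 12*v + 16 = (v - 2)*(v^2 + 2*v - 8) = (v - 2)^2*(v + 4)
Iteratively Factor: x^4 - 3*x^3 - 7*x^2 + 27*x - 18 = (x - 3)*(x^3 - 7*x + 6) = (x - 3)*(x - 2)*(x^2 + 2*x - 3) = (x - 3)*(x - 2)*(x - 1)*(x + 3)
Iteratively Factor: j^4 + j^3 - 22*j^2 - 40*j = (j + 2)*(j^3 - j^2 - 20*j) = j*(j + 2)*(j^2 - j - 20) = j*(j + 2)*(j + 4)*(j - 5)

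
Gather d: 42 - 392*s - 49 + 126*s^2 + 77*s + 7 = 126*s^2 - 315*s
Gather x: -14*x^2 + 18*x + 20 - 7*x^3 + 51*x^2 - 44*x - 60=-7*x^3 + 37*x^2 - 26*x - 40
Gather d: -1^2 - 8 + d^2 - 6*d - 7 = d^2 - 6*d - 16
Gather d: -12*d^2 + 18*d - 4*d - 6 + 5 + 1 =-12*d^2 + 14*d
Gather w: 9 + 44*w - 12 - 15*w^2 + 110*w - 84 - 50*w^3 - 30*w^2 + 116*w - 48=-50*w^3 - 45*w^2 + 270*w - 135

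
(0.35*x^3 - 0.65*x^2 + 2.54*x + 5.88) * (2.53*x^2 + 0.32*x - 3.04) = 0.8855*x^5 - 1.5325*x^4 + 5.1542*x^3 + 17.6652*x^2 - 5.84*x - 17.8752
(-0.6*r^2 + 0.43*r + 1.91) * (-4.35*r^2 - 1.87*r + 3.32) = 2.61*r^4 - 0.7485*r^3 - 11.1046*r^2 - 2.1441*r + 6.3412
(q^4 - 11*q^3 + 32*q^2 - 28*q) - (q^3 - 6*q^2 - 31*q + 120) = q^4 - 12*q^3 + 38*q^2 + 3*q - 120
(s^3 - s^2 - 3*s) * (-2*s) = -2*s^4 + 2*s^3 + 6*s^2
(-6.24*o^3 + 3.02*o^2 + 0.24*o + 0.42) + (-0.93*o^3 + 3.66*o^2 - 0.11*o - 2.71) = -7.17*o^3 + 6.68*o^2 + 0.13*o - 2.29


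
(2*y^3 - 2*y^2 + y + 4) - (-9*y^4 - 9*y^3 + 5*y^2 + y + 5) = 9*y^4 + 11*y^3 - 7*y^2 - 1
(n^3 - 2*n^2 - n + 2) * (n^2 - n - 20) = n^5 - 3*n^4 - 19*n^3 + 43*n^2 + 18*n - 40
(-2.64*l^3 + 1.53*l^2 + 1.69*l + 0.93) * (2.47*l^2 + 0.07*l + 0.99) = -6.5208*l^5 + 3.5943*l^4 + 1.6678*l^3 + 3.9301*l^2 + 1.7382*l + 0.9207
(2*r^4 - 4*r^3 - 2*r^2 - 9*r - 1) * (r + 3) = 2*r^5 + 2*r^4 - 14*r^3 - 15*r^2 - 28*r - 3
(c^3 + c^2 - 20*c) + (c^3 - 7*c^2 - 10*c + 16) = 2*c^3 - 6*c^2 - 30*c + 16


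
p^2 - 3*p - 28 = (p - 7)*(p + 4)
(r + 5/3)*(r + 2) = r^2 + 11*r/3 + 10/3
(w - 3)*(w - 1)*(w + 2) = w^3 - 2*w^2 - 5*w + 6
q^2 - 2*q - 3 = (q - 3)*(q + 1)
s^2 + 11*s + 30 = (s + 5)*(s + 6)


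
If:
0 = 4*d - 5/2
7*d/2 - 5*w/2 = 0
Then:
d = 5/8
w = 7/8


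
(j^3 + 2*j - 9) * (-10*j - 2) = -10*j^4 - 2*j^3 - 20*j^2 + 86*j + 18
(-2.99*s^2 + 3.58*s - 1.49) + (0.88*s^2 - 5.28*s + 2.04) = -2.11*s^2 - 1.7*s + 0.55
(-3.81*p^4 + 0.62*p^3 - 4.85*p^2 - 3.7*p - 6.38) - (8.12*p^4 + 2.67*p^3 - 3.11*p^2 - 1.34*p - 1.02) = -11.93*p^4 - 2.05*p^3 - 1.74*p^2 - 2.36*p - 5.36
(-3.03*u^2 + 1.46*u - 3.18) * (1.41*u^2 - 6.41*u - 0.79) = -4.2723*u^4 + 21.4809*u^3 - 11.4487*u^2 + 19.2304*u + 2.5122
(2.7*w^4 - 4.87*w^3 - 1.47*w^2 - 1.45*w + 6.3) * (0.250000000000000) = 0.675*w^4 - 1.2175*w^3 - 0.3675*w^2 - 0.3625*w + 1.575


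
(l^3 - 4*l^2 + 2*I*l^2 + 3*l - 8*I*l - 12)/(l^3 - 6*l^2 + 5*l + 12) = (l^2 + 2*I*l + 3)/(l^2 - 2*l - 3)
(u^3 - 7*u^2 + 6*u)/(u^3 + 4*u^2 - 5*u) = (u - 6)/(u + 5)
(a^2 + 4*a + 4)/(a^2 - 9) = (a^2 + 4*a + 4)/(a^2 - 9)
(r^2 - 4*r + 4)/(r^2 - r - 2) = (r - 2)/(r + 1)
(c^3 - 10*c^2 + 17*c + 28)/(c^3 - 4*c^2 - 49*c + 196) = (c + 1)/(c + 7)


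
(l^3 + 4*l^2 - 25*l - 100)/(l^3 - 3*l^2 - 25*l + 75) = (l + 4)/(l - 3)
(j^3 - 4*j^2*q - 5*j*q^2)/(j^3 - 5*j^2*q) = (j + q)/j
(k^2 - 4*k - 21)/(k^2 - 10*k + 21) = (k + 3)/(k - 3)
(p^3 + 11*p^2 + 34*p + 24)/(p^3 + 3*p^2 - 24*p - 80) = (p^2 + 7*p + 6)/(p^2 - p - 20)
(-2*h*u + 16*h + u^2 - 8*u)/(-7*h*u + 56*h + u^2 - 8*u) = (-2*h + u)/(-7*h + u)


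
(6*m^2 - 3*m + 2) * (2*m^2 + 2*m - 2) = 12*m^4 + 6*m^3 - 14*m^2 + 10*m - 4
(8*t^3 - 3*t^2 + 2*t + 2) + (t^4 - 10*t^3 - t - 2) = t^4 - 2*t^3 - 3*t^2 + t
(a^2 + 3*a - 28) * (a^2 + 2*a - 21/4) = a^4 + 5*a^3 - 109*a^2/4 - 287*a/4 + 147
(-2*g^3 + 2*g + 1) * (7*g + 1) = -14*g^4 - 2*g^3 + 14*g^2 + 9*g + 1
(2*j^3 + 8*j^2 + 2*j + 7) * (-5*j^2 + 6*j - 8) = -10*j^5 - 28*j^4 + 22*j^3 - 87*j^2 + 26*j - 56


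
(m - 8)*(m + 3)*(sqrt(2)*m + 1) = sqrt(2)*m^3 - 5*sqrt(2)*m^2 + m^2 - 24*sqrt(2)*m - 5*m - 24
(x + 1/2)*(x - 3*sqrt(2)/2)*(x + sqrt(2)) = x^3 - sqrt(2)*x^2/2 + x^2/2 - 3*x - sqrt(2)*x/4 - 3/2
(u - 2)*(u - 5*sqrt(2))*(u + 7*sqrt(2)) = u^3 - 2*u^2 + 2*sqrt(2)*u^2 - 70*u - 4*sqrt(2)*u + 140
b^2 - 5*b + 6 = (b - 3)*(b - 2)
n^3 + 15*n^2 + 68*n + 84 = (n + 2)*(n + 6)*(n + 7)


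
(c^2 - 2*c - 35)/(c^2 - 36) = (c^2 - 2*c - 35)/(c^2 - 36)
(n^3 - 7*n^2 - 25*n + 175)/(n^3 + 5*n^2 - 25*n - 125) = (n - 7)/(n + 5)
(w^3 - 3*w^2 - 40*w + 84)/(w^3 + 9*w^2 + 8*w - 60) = (w - 7)/(w + 5)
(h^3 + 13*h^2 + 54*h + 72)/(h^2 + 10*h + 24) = h + 3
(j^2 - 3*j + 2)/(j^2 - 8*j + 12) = (j - 1)/(j - 6)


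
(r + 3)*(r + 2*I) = r^2 + 3*r + 2*I*r + 6*I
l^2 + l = l*(l + 1)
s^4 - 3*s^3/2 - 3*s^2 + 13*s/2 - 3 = (s - 3/2)*(s - 1)^2*(s + 2)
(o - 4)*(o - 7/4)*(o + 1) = o^3 - 19*o^2/4 + 5*o/4 + 7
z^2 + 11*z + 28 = (z + 4)*(z + 7)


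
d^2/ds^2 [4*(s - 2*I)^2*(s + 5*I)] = 24*s + 8*I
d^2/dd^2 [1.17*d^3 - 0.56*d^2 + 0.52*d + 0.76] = 7.02*d - 1.12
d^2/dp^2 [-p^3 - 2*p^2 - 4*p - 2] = -6*p - 4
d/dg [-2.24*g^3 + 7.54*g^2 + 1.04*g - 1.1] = -6.72*g^2 + 15.08*g + 1.04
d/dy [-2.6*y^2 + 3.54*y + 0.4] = 3.54 - 5.2*y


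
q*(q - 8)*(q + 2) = q^3 - 6*q^2 - 16*q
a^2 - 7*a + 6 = (a - 6)*(a - 1)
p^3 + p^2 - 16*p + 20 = (p - 2)^2*(p + 5)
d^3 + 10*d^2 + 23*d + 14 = (d + 1)*(d + 2)*(d + 7)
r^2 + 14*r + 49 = (r + 7)^2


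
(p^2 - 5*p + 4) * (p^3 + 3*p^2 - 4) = p^5 - 2*p^4 - 11*p^3 + 8*p^2 + 20*p - 16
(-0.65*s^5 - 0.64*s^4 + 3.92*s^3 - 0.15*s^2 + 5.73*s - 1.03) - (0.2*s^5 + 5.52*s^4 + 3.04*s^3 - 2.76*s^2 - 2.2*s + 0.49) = -0.85*s^5 - 6.16*s^4 + 0.88*s^3 + 2.61*s^2 + 7.93*s - 1.52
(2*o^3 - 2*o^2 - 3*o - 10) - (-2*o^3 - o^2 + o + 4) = 4*o^3 - o^2 - 4*o - 14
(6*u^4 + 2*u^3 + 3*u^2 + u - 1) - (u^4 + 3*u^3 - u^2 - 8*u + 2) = 5*u^4 - u^3 + 4*u^2 + 9*u - 3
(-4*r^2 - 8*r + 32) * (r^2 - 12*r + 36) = -4*r^4 + 40*r^3 - 16*r^2 - 672*r + 1152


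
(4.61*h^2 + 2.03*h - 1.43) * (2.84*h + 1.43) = 13.0924*h^3 + 12.3575*h^2 - 1.1583*h - 2.0449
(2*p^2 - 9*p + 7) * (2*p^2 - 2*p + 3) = 4*p^4 - 22*p^3 + 38*p^2 - 41*p + 21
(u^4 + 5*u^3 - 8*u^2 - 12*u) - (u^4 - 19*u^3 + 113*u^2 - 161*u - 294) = 24*u^3 - 121*u^2 + 149*u + 294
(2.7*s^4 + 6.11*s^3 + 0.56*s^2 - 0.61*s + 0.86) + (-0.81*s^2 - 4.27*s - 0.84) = 2.7*s^4 + 6.11*s^3 - 0.25*s^2 - 4.88*s + 0.02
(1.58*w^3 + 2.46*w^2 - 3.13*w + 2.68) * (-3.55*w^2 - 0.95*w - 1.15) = -5.609*w^5 - 10.234*w^4 + 6.9575*w^3 - 9.3695*w^2 + 1.0535*w - 3.082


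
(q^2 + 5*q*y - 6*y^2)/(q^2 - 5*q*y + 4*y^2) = (-q - 6*y)/(-q + 4*y)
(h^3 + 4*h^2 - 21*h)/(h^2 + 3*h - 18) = h*(h + 7)/(h + 6)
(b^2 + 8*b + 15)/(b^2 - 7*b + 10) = (b^2 + 8*b + 15)/(b^2 - 7*b + 10)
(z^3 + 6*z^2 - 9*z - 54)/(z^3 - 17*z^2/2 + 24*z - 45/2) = 2*(z^2 + 9*z + 18)/(2*z^2 - 11*z + 15)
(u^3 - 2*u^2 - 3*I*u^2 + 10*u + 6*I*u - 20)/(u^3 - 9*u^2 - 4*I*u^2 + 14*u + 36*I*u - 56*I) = (u^2 - 3*I*u + 10)/(u^2 - u*(7 + 4*I) + 28*I)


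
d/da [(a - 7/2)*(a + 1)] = 2*a - 5/2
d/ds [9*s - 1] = 9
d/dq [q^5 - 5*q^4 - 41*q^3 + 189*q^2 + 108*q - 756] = 5*q^4 - 20*q^3 - 123*q^2 + 378*q + 108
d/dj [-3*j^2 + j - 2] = 1 - 6*j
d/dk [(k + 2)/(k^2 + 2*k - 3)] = (k^2 + 2*k - 2*(k + 1)*(k + 2) - 3)/(k^2 + 2*k - 3)^2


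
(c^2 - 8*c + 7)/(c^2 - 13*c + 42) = (c - 1)/(c - 6)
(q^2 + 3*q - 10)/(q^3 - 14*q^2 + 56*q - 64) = (q + 5)/(q^2 - 12*q + 32)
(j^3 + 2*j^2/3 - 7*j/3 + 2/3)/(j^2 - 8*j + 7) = (3*j^2 + 5*j - 2)/(3*(j - 7))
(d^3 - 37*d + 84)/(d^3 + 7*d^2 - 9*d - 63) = (d - 4)/(d + 3)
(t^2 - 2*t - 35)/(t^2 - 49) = (t + 5)/(t + 7)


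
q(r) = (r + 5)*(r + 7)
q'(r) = 2*r + 12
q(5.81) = 138.48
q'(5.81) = 23.62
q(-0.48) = 29.47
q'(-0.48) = 11.04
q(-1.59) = 18.45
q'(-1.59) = 8.82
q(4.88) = 117.37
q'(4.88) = 21.76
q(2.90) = 78.21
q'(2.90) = 17.80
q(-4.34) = 1.76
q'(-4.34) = 3.32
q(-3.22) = 6.73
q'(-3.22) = 5.56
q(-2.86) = 8.86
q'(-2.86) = 6.28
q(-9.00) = 8.00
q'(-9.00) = -6.00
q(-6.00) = -1.00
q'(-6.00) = 0.00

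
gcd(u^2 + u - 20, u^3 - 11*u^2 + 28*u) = u - 4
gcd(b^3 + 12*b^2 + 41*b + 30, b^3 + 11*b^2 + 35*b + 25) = b^2 + 6*b + 5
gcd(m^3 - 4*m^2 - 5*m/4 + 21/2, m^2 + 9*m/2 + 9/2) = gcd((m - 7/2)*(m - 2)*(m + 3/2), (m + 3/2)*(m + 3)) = m + 3/2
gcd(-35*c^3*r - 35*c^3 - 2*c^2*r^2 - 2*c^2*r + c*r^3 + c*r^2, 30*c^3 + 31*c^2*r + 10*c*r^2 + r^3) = 5*c + r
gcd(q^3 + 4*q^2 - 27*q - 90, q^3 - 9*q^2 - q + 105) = q^2 - 2*q - 15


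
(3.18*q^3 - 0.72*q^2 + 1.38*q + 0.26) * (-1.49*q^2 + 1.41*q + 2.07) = -4.7382*q^5 + 5.5566*q^4 + 3.5112*q^3 + 0.068*q^2 + 3.2232*q + 0.5382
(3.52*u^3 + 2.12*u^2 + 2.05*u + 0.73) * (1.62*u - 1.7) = 5.7024*u^4 - 2.5496*u^3 - 0.283*u^2 - 2.3024*u - 1.241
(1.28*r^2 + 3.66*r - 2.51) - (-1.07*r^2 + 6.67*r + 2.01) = 2.35*r^2 - 3.01*r - 4.52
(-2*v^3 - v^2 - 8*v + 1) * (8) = -16*v^3 - 8*v^2 - 64*v + 8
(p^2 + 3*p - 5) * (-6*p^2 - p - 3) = -6*p^4 - 19*p^3 + 24*p^2 - 4*p + 15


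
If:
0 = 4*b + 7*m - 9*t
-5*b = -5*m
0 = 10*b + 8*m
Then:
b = 0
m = 0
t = 0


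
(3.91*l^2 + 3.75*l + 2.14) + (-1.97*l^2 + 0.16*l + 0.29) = 1.94*l^2 + 3.91*l + 2.43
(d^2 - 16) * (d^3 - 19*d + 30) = d^5 - 35*d^3 + 30*d^2 + 304*d - 480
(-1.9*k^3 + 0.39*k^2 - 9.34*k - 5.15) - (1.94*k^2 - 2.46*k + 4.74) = -1.9*k^3 - 1.55*k^2 - 6.88*k - 9.89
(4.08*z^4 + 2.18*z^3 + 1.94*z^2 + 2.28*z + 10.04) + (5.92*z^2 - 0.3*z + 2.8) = 4.08*z^4 + 2.18*z^3 + 7.86*z^2 + 1.98*z + 12.84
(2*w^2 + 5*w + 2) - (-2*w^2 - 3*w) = 4*w^2 + 8*w + 2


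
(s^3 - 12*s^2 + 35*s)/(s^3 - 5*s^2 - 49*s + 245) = s/(s + 7)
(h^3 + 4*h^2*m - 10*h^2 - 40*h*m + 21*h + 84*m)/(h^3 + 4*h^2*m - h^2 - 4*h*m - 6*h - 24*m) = (h - 7)/(h + 2)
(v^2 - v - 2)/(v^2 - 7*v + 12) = (v^2 - v - 2)/(v^2 - 7*v + 12)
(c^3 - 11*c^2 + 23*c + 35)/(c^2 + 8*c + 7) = (c^2 - 12*c + 35)/(c + 7)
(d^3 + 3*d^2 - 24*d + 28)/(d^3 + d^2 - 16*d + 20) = (d + 7)/(d + 5)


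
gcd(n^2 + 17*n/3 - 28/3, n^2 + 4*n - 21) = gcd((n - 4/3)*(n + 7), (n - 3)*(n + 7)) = n + 7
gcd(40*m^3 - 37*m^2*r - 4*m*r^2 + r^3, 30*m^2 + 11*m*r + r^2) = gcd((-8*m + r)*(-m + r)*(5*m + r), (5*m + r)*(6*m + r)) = 5*m + r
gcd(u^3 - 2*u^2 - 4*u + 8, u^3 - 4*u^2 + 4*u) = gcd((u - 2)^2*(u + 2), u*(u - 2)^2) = u^2 - 4*u + 4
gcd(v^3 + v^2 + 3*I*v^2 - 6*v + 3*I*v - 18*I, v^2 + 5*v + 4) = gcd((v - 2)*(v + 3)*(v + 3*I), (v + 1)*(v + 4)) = 1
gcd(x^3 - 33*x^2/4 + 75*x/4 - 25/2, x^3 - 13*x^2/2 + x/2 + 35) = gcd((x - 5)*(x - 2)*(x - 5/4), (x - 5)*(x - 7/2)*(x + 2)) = x - 5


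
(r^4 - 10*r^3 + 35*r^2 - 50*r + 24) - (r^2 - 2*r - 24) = r^4 - 10*r^3 + 34*r^2 - 48*r + 48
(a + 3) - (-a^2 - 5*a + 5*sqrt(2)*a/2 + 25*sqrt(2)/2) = a^2 - 5*sqrt(2)*a/2 + 6*a - 25*sqrt(2)/2 + 3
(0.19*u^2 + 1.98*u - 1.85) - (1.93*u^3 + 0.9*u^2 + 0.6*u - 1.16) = -1.93*u^3 - 0.71*u^2 + 1.38*u - 0.69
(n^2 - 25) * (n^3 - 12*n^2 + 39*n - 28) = n^5 - 12*n^4 + 14*n^3 + 272*n^2 - 975*n + 700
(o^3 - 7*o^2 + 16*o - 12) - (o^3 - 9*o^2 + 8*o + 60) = 2*o^2 + 8*o - 72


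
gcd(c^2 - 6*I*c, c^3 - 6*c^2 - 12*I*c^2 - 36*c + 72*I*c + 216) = c - 6*I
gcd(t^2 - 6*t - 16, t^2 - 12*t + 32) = t - 8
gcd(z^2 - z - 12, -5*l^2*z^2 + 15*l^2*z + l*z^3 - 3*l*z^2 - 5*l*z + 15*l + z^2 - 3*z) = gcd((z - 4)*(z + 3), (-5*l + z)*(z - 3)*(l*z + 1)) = 1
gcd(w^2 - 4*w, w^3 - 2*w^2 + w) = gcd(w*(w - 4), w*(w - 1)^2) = w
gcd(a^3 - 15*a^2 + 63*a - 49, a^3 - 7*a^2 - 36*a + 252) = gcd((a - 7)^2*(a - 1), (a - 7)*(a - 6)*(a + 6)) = a - 7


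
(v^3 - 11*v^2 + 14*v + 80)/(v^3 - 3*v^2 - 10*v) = (v - 8)/v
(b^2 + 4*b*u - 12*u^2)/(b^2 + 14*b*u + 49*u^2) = (b^2 + 4*b*u - 12*u^2)/(b^2 + 14*b*u + 49*u^2)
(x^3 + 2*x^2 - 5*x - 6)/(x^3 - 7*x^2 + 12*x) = (x^3 + 2*x^2 - 5*x - 6)/(x*(x^2 - 7*x + 12))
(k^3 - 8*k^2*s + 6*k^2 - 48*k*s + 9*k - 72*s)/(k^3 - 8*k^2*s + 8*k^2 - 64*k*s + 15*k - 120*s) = (k + 3)/(k + 5)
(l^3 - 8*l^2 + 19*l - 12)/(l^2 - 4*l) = l - 4 + 3/l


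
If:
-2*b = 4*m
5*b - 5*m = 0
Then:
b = 0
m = 0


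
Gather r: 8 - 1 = 7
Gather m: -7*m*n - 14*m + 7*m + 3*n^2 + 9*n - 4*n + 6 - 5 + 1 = m*(-7*n - 7) + 3*n^2 + 5*n + 2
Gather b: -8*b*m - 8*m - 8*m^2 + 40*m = -8*b*m - 8*m^2 + 32*m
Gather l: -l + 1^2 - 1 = -l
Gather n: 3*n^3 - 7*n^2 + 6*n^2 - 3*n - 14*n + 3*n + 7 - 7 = 3*n^3 - n^2 - 14*n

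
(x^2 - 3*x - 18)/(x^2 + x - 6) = (x - 6)/(x - 2)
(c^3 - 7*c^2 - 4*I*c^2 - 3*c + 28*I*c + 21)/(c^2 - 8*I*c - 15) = (c^2 - c*(7 + I) + 7*I)/(c - 5*I)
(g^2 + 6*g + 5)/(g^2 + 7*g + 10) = (g + 1)/(g + 2)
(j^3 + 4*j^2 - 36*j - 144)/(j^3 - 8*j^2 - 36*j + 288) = (j + 4)/(j - 8)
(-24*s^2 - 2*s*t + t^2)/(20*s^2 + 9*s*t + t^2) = (-6*s + t)/(5*s + t)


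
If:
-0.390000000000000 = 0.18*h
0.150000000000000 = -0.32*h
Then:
No Solution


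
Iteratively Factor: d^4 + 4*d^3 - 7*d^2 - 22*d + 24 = (d + 4)*(d^3 - 7*d + 6) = (d - 1)*(d + 4)*(d^2 + d - 6) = (d - 1)*(d + 3)*(d + 4)*(d - 2)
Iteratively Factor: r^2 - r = (r - 1)*(r)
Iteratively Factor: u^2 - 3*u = (u)*(u - 3)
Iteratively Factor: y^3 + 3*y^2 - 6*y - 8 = (y + 1)*(y^2 + 2*y - 8) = (y - 2)*(y + 1)*(y + 4)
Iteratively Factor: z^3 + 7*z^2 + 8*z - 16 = (z - 1)*(z^2 + 8*z + 16) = (z - 1)*(z + 4)*(z + 4)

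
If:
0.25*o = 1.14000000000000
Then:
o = 4.56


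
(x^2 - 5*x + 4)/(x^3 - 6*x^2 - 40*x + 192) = (x - 1)/(x^2 - 2*x - 48)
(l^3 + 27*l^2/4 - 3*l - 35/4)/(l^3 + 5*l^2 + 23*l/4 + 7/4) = (4*l^2 + 23*l - 35)/(4*l^2 + 16*l + 7)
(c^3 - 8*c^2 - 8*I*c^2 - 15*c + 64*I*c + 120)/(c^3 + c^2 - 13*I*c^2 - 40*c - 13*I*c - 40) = (c^2 - c*(8 + 3*I) + 24*I)/(c^2 + c*(1 - 8*I) - 8*I)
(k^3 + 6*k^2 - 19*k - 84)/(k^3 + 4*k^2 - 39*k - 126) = (k - 4)/(k - 6)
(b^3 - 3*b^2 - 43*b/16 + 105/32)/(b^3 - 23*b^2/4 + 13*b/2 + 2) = (32*b^3 - 96*b^2 - 86*b + 105)/(8*(4*b^3 - 23*b^2 + 26*b + 8))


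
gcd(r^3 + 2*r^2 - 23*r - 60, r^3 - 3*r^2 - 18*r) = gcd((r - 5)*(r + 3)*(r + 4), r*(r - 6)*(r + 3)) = r + 3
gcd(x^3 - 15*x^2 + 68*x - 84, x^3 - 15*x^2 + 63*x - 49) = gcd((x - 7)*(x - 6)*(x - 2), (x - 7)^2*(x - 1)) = x - 7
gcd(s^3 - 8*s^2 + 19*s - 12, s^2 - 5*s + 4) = s^2 - 5*s + 4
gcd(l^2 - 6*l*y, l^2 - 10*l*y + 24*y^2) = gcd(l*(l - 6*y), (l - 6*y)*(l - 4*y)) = -l + 6*y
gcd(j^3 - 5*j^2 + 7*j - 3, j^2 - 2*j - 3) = j - 3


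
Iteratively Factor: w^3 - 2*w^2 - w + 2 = (w + 1)*(w^2 - 3*w + 2) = (w - 2)*(w + 1)*(w - 1)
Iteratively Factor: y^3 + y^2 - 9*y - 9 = (y + 1)*(y^2 - 9) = (y - 3)*(y + 1)*(y + 3)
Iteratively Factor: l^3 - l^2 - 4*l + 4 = (l - 2)*(l^2 + l - 2) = (l - 2)*(l + 2)*(l - 1)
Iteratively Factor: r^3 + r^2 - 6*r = (r + 3)*(r^2 - 2*r) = r*(r + 3)*(r - 2)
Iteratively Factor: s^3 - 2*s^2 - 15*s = (s + 3)*(s^2 - 5*s) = s*(s + 3)*(s - 5)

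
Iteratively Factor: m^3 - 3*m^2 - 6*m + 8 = (m - 4)*(m^2 + m - 2) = (m - 4)*(m - 1)*(m + 2)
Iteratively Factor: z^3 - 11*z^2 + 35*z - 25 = (z - 5)*(z^2 - 6*z + 5) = (z - 5)^2*(z - 1)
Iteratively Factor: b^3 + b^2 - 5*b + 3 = (b + 3)*(b^2 - 2*b + 1) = (b - 1)*(b + 3)*(b - 1)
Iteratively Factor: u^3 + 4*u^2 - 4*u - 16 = (u + 4)*(u^2 - 4) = (u + 2)*(u + 4)*(u - 2)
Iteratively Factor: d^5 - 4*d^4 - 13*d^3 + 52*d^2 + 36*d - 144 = (d + 3)*(d^4 - 7*d^3 + 8*d^2 + 28*d - 48) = (d + 2)*(d + 3)*(d^3 - 9*d^2 + 26*d - 24) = (d - 4)*(d + 2)*(d + 3)*(d^2 - 5*d + 6) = (d - 4)*(d - 3)*(d + 2)*(d + 3)*(d - 2)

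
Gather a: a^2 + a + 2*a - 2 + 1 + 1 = a^2 + 3*a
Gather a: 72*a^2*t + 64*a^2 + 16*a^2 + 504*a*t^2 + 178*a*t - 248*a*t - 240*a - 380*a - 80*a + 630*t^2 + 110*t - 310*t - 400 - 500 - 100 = a^2*(72*t + 80) + a*(504*t^2 - 70*t - 700) + 630*t^2 - 200*t - 1000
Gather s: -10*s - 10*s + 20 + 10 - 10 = 20 - 20*s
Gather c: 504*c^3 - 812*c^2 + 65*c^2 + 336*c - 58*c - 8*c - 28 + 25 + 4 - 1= 504*c^3 - 747*c^2 + 270*c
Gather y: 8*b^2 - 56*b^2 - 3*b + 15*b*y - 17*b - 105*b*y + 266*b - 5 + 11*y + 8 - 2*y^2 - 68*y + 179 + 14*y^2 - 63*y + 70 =-48*b^2 + 246*b + 12*y^2 + y*(-90*b - 120) + 252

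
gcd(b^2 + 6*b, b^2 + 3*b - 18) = b + 6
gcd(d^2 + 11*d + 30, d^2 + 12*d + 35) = d + 5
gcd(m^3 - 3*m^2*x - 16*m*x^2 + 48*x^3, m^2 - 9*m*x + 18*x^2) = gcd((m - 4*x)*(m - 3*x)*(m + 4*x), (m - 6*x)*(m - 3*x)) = -m + 3*x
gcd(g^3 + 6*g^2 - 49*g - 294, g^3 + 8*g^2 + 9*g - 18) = g + 6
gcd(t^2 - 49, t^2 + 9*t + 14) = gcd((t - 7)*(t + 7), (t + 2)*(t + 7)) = t + 7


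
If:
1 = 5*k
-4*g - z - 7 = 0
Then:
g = -z/4 - 7/4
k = 1/5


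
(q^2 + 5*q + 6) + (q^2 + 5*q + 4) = 2*q^2 + 10*q + 10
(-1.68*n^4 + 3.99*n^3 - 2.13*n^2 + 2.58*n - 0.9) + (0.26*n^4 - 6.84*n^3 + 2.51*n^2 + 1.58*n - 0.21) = -1.42*n^4 - 2.85*n^3 + 0.38*n^2 + 4.16*n - 1.11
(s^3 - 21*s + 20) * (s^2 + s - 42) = s^5 + s^4 - 63*s^3 - s^2 + 902*s - 840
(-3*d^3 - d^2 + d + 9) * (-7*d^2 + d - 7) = 21*d^5 + 4*d^4 + 13*d^3 - 55*d^2 + 2*d - 63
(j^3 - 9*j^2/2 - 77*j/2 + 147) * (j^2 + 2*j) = j^5 - 5*j^4/2 - 95*j^3/2 + 70*j^2 + 294*j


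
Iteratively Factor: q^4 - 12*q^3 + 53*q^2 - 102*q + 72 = (q - 3)*(q^3 - 9*q^2 + 26*q - 24) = (q - 3)*(q - 2)*(q^2 - 7*q + 12) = (q - 3)^2*(q - 2)*(q - 4)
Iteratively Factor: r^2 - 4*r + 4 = (r - 2)*(r - 2)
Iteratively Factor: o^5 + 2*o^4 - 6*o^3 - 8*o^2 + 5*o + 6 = (o + 3)*(o^4 - o^3 - 3*o^2 + o + 2) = (o + 1)*(o + 3)*(o^3 - 2*o^2 - o + 2) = (o - 2)*(o + 1)*(o + 3)*(o^2 - 1) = (o - 2)*(o - 1)*(o + 1)*(o + 3)*(o + 1)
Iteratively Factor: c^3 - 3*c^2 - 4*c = (c)*(c^2 - 3*c - 4) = c*(c + 1)*(c - 4)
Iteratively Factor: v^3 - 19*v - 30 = (v + 2)*(v^2 - 2*v - 15) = (v - 5)*(v + 2)*(v + 3)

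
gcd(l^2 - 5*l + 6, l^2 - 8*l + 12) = l - 2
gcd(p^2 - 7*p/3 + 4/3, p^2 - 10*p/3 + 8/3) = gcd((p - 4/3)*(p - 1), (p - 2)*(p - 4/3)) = p - 4/3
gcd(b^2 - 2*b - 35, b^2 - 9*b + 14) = b - 7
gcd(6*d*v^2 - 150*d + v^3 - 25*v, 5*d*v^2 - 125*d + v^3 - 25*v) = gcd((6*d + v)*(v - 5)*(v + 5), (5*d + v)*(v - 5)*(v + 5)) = v^2 - 25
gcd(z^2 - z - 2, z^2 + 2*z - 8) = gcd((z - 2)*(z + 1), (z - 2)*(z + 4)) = z - 2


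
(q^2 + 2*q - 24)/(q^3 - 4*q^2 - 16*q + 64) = (q + 6)/(q^2 - 16)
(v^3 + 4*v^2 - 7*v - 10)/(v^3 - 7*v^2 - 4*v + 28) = (v^2 + 6*v + 5)/(v^2 - 5*v - 14)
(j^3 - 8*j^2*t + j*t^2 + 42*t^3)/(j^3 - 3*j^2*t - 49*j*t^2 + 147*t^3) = (j + 2*t)/(j + 7*t)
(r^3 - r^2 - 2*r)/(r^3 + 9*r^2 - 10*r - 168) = r*(r^2 - r - 2)/(r^3 + 9*r^2 - 10*r - 168)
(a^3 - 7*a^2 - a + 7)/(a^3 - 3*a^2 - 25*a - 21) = (a - 1)/(a + 3)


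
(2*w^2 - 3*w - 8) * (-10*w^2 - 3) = -20*w^4 + 30*w^3 + 74*w^2 + 9*w + 24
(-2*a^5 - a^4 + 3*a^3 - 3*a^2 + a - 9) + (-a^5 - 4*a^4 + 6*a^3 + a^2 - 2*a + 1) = -3*a^5 - 5*a^4 + 9*a^3 - 2*a^2 - a - 8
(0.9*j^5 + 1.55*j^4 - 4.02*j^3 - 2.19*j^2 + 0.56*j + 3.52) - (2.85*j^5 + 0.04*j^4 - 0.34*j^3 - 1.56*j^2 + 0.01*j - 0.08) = -1.95*j^5 + 1.51*j^4 - 3.68*j^3 - 0.63*j^2 + 0.55*j + 3.6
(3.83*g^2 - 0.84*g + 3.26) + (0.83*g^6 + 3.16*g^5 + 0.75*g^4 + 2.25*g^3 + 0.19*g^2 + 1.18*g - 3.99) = 0.83*g^6 + 3.16*g^5 + 0.75*g^4 + 2.25*g^3 + 4.02*g^2 + 0.34*g - 0.73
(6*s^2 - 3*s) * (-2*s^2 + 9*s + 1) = -12*s^4 + 60*s^3 - 21*s^2 - 3*s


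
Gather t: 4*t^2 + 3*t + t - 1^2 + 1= 4*t^2 + 4*t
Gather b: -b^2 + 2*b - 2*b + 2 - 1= 1 - b^2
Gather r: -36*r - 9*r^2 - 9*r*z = -9*r^2 + r*(-9*z - 36)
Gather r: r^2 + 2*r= r^2 + 2*r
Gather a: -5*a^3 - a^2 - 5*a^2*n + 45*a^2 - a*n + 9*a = -5*a^3 + a^2*(44 - 5*n) + a*(9 - n)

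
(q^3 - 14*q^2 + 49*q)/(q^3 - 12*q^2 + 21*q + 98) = q/(q + 2)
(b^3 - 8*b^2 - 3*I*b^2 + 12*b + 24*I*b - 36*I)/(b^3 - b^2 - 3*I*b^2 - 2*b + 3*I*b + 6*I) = (b - 6)/(b + 1)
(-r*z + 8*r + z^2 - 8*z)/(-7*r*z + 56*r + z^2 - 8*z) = (-r + z)/(-7*r + z)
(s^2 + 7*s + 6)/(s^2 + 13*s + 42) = (s + 1)/(s + 7)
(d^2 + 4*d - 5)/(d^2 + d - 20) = (d - 1)/(d - 4)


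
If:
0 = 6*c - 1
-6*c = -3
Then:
No Solution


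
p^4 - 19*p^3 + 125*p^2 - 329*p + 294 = (p - 7)^2*(p - 3)*(p - 2)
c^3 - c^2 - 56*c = c*(c - 8)*(c + 7)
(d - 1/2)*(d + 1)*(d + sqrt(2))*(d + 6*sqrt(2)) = d^4 + d^3/2 + 7*sqrt(2)*d^3 + 7*sqrt(2)*d^2/2 + 23*d^2/2 - 7*sqrt(2)*d/2 + 6*d - 6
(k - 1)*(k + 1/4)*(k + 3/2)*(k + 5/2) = k^4 + 13*k^3/4 + k^2/2 - 61*k/16 - 15/16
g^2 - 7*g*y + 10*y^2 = (g - 5*y)*(g - 2*y)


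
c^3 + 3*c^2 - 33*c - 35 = (c - 5)*(c + 1)*(c + 7)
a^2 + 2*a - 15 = (a - 3)*(a + 5)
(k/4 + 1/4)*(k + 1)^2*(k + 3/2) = k^4/4 + 9*k^3/8 + 15*k^2/8 + 11*k/8 + 3/8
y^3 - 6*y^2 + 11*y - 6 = (y - 3)*(y - 2)*(y - 1)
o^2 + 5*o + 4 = (o + 1)*(o + 4)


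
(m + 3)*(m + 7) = m^2 + 10*m + 21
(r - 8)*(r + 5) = r^2 - 3*r - 40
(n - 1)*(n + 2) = n^2 + n - 2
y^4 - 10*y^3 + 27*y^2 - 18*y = y*(y - 6)*(y - 3)*(y - 1)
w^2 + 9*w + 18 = (w + 3)*(w + 6)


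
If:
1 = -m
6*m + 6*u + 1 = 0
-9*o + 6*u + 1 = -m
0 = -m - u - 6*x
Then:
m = -1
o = 5/9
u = 5/6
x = 1/36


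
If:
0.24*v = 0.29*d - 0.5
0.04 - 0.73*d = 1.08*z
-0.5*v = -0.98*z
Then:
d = 0.85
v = -1.05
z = -0.54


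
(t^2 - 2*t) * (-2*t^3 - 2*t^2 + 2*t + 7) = -2*t^5 + 2*t^4 + 6*t^3 + 3*t^2 - 14*t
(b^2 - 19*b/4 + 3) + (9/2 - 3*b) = b^2 - 31*b/4 + 15/2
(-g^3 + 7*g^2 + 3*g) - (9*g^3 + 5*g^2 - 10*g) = -10*g^3 + 2*g^2 + 13*g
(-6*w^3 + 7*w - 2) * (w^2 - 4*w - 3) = -6*w^5 + 24*w^4 + 25*w^3 - 30*w^2 - 13*w + 6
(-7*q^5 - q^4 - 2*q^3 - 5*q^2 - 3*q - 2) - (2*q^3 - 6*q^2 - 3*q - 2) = -7*q^5 - q^4 - 4*q^3 + q^2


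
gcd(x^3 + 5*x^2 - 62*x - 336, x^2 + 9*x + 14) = x + 7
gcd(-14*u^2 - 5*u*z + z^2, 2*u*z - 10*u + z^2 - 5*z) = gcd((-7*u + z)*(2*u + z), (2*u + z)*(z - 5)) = 2*u + z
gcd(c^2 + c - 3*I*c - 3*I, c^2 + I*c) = 1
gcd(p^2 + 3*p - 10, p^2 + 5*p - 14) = p - 2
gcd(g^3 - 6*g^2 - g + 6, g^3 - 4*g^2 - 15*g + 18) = g^2 - 7*g + 6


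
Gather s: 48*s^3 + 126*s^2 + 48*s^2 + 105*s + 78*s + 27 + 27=48*s^3 + 174*s^2 + 183*s + 54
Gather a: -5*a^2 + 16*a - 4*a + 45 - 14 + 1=-5*a^2 + 12*a + 32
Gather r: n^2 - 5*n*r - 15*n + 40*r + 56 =n^2 - 15*n + r*(40 - 5*n) + 56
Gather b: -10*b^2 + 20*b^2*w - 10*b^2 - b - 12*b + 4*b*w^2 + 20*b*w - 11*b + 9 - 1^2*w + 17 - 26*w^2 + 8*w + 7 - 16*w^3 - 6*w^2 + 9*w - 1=b^2*(20*w - 20) + b*(4*w^2 + 20*w - 24) - 16*w^3 - 32*w^2 + 16*w + 32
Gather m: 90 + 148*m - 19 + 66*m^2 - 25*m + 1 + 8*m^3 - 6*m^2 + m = 8*m^3 + 60*m^2 + 124*m + 72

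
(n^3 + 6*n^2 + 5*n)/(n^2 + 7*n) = (n^2 + 6*n + 5)/(n + 7)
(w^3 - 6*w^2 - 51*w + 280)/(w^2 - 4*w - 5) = (w^2 - w - 56)/(w + 1)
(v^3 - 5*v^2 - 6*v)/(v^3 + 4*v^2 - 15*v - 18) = v*(v - 6)/(v^2 + 3*v - 18)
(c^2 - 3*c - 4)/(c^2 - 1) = (c - 4)/(c - 1)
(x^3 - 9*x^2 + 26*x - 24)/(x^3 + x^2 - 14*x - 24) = (x^2 - 5*x + 6)/(x^2 + 5*x + 6)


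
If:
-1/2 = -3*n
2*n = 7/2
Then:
No Solution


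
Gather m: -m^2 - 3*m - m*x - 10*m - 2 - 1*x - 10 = -m^2 + m*(-x - 13) - x - 12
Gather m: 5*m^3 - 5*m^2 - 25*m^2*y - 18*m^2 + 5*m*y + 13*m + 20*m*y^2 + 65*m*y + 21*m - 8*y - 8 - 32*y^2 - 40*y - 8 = 5*m^3 + m^2*(-25*y - 23) + m*(20*y^2 + 70*y + 34) - 32*y^2 - 48*y - 16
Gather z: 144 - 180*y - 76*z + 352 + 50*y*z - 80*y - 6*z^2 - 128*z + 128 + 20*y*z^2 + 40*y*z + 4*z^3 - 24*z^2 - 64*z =-260*y + 4*z^3 + z^2*(20*y - 30) + z*(90*y - 268) + 624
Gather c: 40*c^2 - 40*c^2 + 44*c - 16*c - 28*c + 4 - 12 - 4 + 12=0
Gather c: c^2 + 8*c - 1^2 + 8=c^2 + 8*c + 7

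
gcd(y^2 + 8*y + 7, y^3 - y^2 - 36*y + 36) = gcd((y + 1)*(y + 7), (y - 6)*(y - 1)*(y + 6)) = 1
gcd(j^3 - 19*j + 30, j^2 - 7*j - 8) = 1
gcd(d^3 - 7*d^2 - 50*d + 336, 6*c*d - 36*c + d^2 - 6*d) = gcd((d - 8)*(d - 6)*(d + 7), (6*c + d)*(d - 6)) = d - 6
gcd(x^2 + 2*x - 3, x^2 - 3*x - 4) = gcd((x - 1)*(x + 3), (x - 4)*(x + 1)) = 1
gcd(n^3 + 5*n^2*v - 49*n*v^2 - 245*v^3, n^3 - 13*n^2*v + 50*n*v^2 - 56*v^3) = -n + 7*v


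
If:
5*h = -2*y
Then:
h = -2*y/5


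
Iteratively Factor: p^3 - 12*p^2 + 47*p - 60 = (p - 5)*(p^2 - 7*p + 12) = (p - 5)*(p - 4)*(p - 3)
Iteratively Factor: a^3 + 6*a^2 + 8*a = (a)*(a^2 + 6*a + 8) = a*(a + 2)*(a + 4)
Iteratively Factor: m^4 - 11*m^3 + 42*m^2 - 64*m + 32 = (m - 4)*(m^3 - 7*m^2 + 14*m - 8) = (m - 4)^2*(m^2 - 3*m + 2) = (m - 4)^2*(m - 1)*(m - 2)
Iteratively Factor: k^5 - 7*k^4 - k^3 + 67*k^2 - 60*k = (k - 4)*(k^4 - 3*k^3 - 13*k^2 + 15*k) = (k - 5)*(k - 4)*(k^3 + 2*k^2 - 3*k) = (k - 5)*(k - 4)*(k - 1)*(k^2 + 3*k) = (k - 5)*(k - 4)*(k - 1)*(k + 3)*(k)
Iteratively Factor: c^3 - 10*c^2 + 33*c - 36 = (c - 3)*(c^2 - 7*c + 12) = (c - 3)^2*(c - 4)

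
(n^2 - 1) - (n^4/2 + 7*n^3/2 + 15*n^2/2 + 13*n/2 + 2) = -n^4/2 - 7*n^3/2 - 13*n^2/2 - 13*n/2 - 3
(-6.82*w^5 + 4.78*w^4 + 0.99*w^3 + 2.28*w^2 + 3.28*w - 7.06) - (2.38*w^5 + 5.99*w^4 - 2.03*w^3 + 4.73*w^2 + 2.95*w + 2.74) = -9.2*w^5 - 1.21*w^4 + 3.02*w^3 - 2.45*w^2 + 0.33*w - 9.8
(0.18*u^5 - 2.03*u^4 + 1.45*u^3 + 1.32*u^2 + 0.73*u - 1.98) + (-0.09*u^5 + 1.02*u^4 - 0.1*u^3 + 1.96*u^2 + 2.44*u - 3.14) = 0.09*u^5 - 1.01*u^4 + 1.35*u^3 + 3.28*u^2 + 3.17*u - 5.12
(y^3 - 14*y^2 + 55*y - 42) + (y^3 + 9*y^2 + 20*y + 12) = 2*y^3 - 5*y^2 + 75*y - 30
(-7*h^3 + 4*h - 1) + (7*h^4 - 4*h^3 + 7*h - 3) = 7*h^4 - 11*h^3 + 11*h - 4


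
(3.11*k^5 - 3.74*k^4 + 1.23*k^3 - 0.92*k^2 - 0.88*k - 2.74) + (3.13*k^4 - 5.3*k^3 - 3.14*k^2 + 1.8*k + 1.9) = 3.11*k^5 - 0.61*k^4 - 4.07*k^3 - 4.06*k^2 + 0.92*k - 0.84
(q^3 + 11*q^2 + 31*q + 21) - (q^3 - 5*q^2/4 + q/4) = 49*q^2/4 + 123*q/4 + 21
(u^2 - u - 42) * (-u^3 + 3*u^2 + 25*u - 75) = -u^5 + 4*u^4 + 64*u^3 - 226*u^2 - 975*u + 3150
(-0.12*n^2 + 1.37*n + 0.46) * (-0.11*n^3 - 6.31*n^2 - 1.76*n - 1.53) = 0.0132*n^5 + 0.6065*n^4 - 8.4841*n^3 - 5.1302*n^2 - 2.9057*n - 0.7038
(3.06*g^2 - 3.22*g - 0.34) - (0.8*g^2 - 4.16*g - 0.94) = 2.26*g^2 + 0.94*g + 0.6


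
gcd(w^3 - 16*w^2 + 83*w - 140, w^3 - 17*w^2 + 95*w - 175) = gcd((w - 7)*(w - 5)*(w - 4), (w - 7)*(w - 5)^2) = w^2 - 12*w + 35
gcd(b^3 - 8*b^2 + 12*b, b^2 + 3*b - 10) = b - 2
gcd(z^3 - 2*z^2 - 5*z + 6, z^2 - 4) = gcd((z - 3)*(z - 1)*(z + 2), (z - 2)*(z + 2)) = z + 2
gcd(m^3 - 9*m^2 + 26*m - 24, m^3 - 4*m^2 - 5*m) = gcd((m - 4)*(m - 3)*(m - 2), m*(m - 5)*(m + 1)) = 1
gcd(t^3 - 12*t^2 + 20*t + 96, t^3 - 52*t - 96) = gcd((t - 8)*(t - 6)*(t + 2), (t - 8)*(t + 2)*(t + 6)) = t^2 - 6*t - 16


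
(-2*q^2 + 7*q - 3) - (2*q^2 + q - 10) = -4*q^2 + 6*q + 7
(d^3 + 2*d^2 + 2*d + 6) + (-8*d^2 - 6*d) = d^3 - 6*d^2 - 4*d + 6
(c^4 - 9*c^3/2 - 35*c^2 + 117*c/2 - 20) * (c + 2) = c^5 - 5*c^4/2 - 44*c^3 - 23*c^2/2 + 97*c - 40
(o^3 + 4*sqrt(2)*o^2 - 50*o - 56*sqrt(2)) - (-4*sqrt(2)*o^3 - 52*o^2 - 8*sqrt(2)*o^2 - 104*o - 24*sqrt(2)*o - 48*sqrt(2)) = o^3 + 4*sqrt(2)*o^3 + 12*sqrt(2)*o^2 + 52*o^2 + 24*sqrt(2)*o + 54*o - 8*sqrt(2)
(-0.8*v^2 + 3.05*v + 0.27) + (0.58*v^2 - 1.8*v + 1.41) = -0.22*v^2 + 1.25*v + 1.68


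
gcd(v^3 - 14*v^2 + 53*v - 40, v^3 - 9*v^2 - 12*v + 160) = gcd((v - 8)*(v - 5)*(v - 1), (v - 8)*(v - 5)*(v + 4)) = v^2 - 13*v + 40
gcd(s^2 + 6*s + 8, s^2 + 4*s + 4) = s + 2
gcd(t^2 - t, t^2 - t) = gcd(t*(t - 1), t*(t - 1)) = t^2 - t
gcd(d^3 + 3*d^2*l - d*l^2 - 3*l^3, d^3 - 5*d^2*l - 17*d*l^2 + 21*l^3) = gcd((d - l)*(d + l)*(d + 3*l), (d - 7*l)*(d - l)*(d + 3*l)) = d^2 + 2*d*l - 3*l^2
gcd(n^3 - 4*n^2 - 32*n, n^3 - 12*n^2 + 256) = n^2 - 4*n - 32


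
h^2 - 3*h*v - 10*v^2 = (h - 5*v)*(h + 2*v)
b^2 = b^2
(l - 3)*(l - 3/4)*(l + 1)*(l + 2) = l^4 - 3*l^3/4 - 7*l^2 - 3*l/4 + 9/2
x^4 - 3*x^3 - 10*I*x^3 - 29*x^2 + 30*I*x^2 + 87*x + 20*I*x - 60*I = (x - 3)*(x - 5*I)*(x - 4*I)*(x - I)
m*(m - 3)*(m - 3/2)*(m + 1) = m^4 - 7*m^3/2 + 9*m/2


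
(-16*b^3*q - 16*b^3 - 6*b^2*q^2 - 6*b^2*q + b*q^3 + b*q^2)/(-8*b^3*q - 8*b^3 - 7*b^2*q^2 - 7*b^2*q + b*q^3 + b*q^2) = (2*b + q)/(b + q)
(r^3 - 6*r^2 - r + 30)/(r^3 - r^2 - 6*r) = (r - 5)/r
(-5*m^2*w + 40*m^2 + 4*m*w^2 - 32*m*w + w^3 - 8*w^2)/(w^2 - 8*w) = -5*m^2/w + 4*m + w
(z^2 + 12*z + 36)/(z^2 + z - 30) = (z + 6)/(z - 5)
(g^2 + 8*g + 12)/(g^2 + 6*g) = (g + 2)/g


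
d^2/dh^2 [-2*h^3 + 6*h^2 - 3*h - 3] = 12 - 12*h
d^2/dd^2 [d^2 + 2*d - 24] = 2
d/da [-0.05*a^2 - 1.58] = -0.1*a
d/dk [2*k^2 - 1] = 4*k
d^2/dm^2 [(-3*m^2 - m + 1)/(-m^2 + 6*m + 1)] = 2*(19*m^3 + 6*m^2 + 21*m - 40)/(m^6 - 18*m^5 + 105*m^4 - 180*m^3 - 105*m^2 - 18*m - 1)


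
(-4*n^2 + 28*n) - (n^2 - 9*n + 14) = -5*n^2 + 37*n - 14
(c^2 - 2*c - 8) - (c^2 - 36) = 28 - 2*c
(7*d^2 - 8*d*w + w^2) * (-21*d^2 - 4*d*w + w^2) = -147*d^4 + 140*d^3*w + 18*d^2*w^2 - 12*d*w^3 + w^4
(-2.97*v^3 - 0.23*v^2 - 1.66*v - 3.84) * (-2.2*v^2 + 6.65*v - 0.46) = 6.534*v^5 - 19.2445*v^4 + 3.4887*v^3 - 2.4852*v^2 - 24.7724*v + 1.7664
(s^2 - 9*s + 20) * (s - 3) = s^3 - 12*s^2 + 47*s - 60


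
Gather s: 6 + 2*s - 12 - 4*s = -2*s - 6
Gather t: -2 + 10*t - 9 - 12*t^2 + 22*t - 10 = -12*t^2 + 32*t - 21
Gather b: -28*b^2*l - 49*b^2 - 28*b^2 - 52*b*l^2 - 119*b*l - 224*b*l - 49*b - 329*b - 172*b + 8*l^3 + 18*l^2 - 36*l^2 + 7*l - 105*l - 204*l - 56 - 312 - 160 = b^2*(-28*l - 77) + b*(-52*l^2 - 343*l - 550) + 8*l^3 - 18*l^2 - 302*l - 528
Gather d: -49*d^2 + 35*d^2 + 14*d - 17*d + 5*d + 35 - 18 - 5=-14*d^2 + 2*d + 12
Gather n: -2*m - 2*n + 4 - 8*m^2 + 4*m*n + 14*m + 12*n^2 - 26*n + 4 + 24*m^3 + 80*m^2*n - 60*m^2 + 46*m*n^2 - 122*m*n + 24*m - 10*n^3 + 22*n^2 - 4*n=24*m^3 - 68*m^2 + 36*m - 10*n^3 + n^2*(46*m + 34) + n*(80*m^2 - 118*m - 32) + 8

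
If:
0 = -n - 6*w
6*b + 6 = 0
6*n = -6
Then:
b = -1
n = -1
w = 1/6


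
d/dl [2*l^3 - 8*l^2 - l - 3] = 6*l^2 - 16*l - 1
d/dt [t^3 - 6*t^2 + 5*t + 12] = 3*t^2 - 12*t + 5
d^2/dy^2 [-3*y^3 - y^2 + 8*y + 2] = -18*y - 2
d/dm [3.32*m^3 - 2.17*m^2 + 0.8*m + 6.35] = 9.96*m^2 - 4.34*m + 0.8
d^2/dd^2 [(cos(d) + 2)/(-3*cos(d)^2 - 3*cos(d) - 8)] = 2*(81*(1 - cos(2*d))^2*cos(d) + 63*(1 - cos(2*d))^2 - 134*cos(d) - 360*cos(2*d) - 36*cos(3*d) - 18*cos(5*d) - 180)/(6*cos(d) + 3*cos(2*d) + 19)^3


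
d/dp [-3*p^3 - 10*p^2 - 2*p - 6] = -9*p^2 - 20*p - 2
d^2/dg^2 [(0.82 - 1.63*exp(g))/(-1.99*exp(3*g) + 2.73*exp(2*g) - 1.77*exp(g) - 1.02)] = (25.819852*exp(6*g) - 55.791441*exp(5*g) + 38.185785*exp(4*g) - 65.357223*exp(3*g) + 54.100278*exp(2*g) - 14.645268*exp(g) + 3.17628)*exp(g)/(7.880599*exp(9*g) - 32.433219*exp(8*g) + 65.521944*exp(7*g) - 65.923785*exp(6*g) + 25.030188*exp(5*g) + 18.703899*exp(4*g) - 17.816031*exp(3*g) + 1.065798*exp(2*g) + 5.524524*exp(g) + 1.061208)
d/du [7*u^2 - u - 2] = 14*u - 1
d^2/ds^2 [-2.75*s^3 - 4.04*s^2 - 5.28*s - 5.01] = -16.5*s - 8.08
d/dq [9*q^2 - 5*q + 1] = 18*q - 5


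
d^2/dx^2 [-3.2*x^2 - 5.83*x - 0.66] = -6.40000000000000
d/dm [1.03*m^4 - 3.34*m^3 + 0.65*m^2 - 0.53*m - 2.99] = 4.12*m^3 - 10.02*m^2 + 1.3*m - 0.53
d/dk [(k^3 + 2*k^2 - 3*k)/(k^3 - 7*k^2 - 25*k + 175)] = (-9*k^4 - 44*k^3 + 454*k^2 + 700*k - 525)/(k^6 - 14*k^5 - k^4 + 700*k^3 - 1825*k^2 - 8750*k + 30625)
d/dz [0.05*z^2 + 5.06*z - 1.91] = 0.1*z + 5.06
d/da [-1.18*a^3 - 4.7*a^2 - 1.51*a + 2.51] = -3.54*a^2 - 9.4*a - 1.51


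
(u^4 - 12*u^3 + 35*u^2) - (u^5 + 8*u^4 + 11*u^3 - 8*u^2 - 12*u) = -u^5 - 7*u^4 - 23*u^3 + 43*u^2 + 12*u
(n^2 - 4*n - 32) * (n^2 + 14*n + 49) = n^4 + 10*n^3 - 39*n^2 - 644*n - 1568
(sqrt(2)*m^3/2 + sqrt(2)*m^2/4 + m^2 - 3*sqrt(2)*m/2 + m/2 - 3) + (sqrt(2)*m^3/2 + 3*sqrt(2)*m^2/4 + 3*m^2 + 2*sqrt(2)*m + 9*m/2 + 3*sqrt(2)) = sqrt(2)*m^3 + sqrt(2)*m^2 + 4*m^2 + sqrt(2)*m/2 + 5*m - 3 + 3*sqrt(2)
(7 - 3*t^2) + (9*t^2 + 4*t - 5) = 6*t^2 + 4*t + 2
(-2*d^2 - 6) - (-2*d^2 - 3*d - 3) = 3*d - 3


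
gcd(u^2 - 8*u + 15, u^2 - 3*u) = u - 3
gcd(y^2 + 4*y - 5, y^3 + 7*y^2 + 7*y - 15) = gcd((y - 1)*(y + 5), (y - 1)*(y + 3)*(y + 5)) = y^2 + 4*y - 5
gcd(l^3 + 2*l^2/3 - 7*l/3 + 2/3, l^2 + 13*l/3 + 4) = 1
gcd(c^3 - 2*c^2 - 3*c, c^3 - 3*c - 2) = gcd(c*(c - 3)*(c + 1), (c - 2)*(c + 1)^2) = c + 1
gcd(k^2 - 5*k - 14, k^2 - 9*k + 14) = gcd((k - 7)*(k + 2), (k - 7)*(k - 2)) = k - 7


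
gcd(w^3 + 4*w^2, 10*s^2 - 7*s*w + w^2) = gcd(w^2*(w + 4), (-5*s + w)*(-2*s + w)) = 1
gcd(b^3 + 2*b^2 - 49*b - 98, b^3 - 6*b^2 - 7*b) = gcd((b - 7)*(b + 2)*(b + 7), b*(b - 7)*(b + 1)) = b - 7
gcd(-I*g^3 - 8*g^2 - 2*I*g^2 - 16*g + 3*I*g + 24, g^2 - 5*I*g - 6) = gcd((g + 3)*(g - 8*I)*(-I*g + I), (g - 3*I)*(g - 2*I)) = 1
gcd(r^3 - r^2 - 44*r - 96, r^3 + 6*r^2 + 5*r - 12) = r^2 + 7*r + 12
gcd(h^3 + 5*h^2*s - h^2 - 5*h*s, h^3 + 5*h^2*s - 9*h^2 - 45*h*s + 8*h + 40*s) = h^2 + 5*h*s - h - 5*s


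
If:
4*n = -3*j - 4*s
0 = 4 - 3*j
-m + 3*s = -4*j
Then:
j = 4/3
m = 3*s + 16/3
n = -s - 1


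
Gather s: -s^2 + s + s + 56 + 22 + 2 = -s^2 + 2*s + 80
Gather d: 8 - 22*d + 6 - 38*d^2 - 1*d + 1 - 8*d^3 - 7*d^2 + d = -8*d^3 - 45*d^2 - 22*d + 15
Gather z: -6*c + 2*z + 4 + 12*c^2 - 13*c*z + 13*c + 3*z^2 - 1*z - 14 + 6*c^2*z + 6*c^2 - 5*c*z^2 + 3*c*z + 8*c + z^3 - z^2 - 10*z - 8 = 18*c^2 + 15*c + z^3 + z^2*(2 - 5*c) + z*(6*c^2 - 10*c - 9) - 18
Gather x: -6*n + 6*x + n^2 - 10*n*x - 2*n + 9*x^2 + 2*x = n^2 - 8*n + 9*x^2 + x*(8 - 10*n)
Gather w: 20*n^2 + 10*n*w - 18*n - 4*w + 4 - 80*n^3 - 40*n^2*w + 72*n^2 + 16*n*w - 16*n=-80*n^3 + 92*n^2 - 34*n + w*(-40*n^2 + 26*n - 4) + 4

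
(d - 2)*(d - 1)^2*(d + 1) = d^4 - 3*d^3 + d^2 + 3*d - 2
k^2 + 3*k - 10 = (k - 2)*(k + 5)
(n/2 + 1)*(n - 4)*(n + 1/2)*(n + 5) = n^4/2 + 7*n^3/4 - 33*n^2/4 - 49*n/2 - 10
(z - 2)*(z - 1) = z^2 - 3*z + 2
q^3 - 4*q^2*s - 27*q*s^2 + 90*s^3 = (q - 6*s)*(q - 3*s)*(q + 5*s)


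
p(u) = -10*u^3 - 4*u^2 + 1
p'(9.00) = -2502.00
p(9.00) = -7613.00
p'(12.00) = -4416.00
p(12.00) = -17855.00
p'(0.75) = -22.88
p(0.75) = -5.47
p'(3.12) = -316.99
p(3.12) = -341.65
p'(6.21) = -1206.60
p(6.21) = -2548.09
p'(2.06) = -143.79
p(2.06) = -103.39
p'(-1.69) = -72.16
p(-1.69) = 37.84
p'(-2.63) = -186.47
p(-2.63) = 155.25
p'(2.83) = -262.91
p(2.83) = -257.69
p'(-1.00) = -22.00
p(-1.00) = 7.00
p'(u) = -30*u^2 - 8*u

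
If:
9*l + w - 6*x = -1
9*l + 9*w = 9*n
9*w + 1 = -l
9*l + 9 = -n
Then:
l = -80/89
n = -81/89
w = -1/89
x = -316/267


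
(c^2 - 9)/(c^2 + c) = (c^2 - 9)/(c*(c + 1))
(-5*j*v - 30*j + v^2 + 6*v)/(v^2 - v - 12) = (5*j*v + 30*j - v^2 - 6*v)/(-v^2 + v + 12)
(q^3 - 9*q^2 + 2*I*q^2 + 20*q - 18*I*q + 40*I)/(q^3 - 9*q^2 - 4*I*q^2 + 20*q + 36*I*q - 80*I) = (q + 2*I)/(q - 4*I)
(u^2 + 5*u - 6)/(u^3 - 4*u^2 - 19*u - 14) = (-u^2 - 5*u + 6)/(-u^3 + 4*u^2 + 19*u + 14)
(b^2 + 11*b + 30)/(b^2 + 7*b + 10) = (b + 6)/(b + 2)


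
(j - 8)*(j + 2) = j^2 - 6*j - 16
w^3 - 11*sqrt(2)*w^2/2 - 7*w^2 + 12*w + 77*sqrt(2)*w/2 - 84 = (w - 7)*(w - 4*sqrt(2))*(w - 3*sqrt(2)/2)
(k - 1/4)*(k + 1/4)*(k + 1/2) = k^3 + k^2/2 - k/16 - 1/32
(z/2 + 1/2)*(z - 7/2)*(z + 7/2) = z^3/2 + z^2/2 - 49*z/8 - 49/8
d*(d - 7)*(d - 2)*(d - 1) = d^4 - 10*d^3 + 23*d^2 - 14*d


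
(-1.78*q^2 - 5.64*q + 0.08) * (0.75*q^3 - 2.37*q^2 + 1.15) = -1.335*q^5 - 0.0113999999999992*q^4 + 13.4268*q^3 - 2.2366*q^2 - 6.486*q + 0.092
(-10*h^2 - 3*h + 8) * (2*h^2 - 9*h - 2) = -20*h^4 + 84*h^3 + 63*h^2 - 66*h - 16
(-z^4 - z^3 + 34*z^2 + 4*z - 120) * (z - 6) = -z^5 + 5*z^4 + 40*z^3 - 200*z^2 - 144*z + 720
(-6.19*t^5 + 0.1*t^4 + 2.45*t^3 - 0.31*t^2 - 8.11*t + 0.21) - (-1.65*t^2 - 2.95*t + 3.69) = -6.19*t^5 + 0.1*t^4 + 2.45*t^3 + 1.34*t^2 - 5.16*t - 3.48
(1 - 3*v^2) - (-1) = 2 - 3*v^2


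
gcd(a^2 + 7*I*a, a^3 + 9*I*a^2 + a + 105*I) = a + 7*I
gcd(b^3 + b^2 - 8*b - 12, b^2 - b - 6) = b^2 - b - 6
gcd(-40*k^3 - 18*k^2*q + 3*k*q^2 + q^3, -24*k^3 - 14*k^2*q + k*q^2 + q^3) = -8*k^2 - 2*k*q + q^2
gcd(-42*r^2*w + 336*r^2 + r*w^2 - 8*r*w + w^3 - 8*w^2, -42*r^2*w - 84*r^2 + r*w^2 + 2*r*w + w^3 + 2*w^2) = 42*r^2 - r*w - w^2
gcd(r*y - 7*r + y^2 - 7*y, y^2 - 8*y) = 1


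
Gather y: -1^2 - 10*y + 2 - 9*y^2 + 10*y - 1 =-9*y^2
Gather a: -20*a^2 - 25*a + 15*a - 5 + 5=-20*a^2 - 10*a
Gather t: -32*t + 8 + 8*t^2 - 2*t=8*t^2 - 34*t + 8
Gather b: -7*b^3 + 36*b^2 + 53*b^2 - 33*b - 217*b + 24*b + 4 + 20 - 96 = -7*b^3 + 89*b^2 - 226*b - 72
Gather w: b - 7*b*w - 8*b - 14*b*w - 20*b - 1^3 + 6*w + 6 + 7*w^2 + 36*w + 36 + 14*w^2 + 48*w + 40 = -27*b + 21*w^2 + w*(90 - 21*b) + 81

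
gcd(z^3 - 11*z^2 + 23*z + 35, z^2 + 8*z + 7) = z + 1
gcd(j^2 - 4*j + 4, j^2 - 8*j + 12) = j - 2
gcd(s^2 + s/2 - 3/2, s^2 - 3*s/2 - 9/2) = s + 3/2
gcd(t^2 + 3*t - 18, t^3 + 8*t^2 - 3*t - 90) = t^2 + 3*t - 18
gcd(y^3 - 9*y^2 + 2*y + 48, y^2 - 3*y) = y - 3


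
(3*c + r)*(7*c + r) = 21*c^2 + 10*c*r + r^2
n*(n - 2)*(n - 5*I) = n^3 - 2*n^2 - 5*I*n^2 + 10*I*n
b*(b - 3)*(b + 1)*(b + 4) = b^4 + 2*b^3 - 11*b^2 - 12*b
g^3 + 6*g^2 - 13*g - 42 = (g - 3)*(g + 2)*(g + 7)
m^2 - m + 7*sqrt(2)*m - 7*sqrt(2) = (m - 1)*(m + 7*sqrt(2))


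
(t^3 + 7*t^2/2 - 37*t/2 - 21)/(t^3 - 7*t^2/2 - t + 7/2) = (t + 6)/(t - 1)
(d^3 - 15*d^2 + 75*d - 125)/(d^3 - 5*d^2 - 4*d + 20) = (d^2 - 10*d + 25)/(d^2 - 4)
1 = 1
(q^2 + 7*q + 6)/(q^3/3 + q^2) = 3*(q^2 + 7*q + 6)/(q^2*(q + 3))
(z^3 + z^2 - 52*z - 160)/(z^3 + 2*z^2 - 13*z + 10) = (z^2 - 4*z - 32)/(z^2 - 3*z + 2)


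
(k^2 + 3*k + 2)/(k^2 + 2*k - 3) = (k^2 + 3*k + 2)/(k^2 + 2*k - 3)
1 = 1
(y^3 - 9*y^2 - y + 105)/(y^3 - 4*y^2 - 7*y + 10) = (y^2 - 4*y - 21)/(y^2 + y - 2)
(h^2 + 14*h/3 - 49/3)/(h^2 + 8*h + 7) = (h - 7/3)/(h + 1)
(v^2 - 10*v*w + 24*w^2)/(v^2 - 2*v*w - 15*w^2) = (-v^2 + 10*v*w - 24*w^2)/(-v^2 + 2*v*w + 15*w^2)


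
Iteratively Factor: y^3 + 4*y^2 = (y)*(y^2 + 4*y) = y*(y + 4)*(y)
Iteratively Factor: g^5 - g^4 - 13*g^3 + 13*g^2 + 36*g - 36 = (g - 3)*(g^4 + 2*g^3 - 7*g^2 - 8*g + 12) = (g - 3)*(g + 3)*(g^3 - g^2 - 4*g + 4) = (g - 3)*(g + 2)*(g + 3)*(g^2 - 3*g + 2) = (g - 3)*(g - 2)*(g + 2)*(g + 3)*(g - 1)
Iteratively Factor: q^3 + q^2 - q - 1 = (q + 1)*(q^2 - 1) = (q - 1)*(q + 1)*(q + 1)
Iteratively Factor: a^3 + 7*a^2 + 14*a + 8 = (a + 2)*(a^2 + 5*a + 4) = (a + 1)*(a + 2)*(a + 4)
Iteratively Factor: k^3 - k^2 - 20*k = (k - 5)*(k^2 + 4*k) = k*(k - 5)*(k + 4)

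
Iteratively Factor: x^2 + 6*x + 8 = (x + 2)*(x + 4)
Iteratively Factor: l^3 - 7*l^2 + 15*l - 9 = (l - 3)*(l^2 - 4*l + 3) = (l - 3)*(l - 1)*(l - 3)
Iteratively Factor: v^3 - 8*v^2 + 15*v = (v)*(v^2 - 8*v + 15) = v*(v - 3)*(v - 5)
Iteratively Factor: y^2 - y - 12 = (y - 4)*(y + 3)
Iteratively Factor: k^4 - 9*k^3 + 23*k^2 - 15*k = (k - 5)*(k^3 - 4*k^2 + 3*k) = k*(k - 5)*(k^2 - 4*k + 3) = k*(k - 5)*(k - 3)*(k - 1)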